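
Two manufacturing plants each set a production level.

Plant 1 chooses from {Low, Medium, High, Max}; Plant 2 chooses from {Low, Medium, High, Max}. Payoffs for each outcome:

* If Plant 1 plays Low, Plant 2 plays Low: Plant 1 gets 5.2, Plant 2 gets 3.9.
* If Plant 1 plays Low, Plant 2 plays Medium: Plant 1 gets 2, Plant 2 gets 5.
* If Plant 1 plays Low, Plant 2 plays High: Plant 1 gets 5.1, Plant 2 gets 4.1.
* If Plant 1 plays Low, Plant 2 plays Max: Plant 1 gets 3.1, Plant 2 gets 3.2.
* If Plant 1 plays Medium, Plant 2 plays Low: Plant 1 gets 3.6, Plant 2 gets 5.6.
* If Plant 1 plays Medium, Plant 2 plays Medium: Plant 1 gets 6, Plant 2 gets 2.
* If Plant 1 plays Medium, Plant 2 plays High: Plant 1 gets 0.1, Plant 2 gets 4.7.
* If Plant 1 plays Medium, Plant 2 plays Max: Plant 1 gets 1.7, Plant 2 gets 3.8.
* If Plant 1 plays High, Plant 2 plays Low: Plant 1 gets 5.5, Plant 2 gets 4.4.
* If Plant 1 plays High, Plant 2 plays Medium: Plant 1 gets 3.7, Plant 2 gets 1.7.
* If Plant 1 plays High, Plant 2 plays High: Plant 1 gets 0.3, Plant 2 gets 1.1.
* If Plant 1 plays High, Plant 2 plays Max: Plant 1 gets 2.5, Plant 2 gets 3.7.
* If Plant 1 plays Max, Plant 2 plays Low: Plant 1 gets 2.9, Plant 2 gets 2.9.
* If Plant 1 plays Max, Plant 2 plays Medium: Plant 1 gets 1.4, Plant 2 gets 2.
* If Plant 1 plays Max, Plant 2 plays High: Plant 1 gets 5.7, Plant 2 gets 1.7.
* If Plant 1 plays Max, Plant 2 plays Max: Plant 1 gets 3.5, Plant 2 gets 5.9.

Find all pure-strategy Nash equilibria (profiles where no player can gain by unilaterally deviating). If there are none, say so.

The pure Nash equilibria are (High, Low); (Max, Max).

Plant 1 against Low: payoffs 5.2, 3.6, 5.5, 2.9 → best response High.
Plant 1 against Medium: payoffs 2, 6, 3.7, 1.4 → best response Medium.
Plant 1 against High: payoffs 5.1, 0.1, 0.3, 5.7 → best response Max.
Plant 1 against Max: payoffs 3.1, 1.7, 2.5, 3.5 → best response Max.
Plant 2 against Low: payoffs 3.9, 5, 4.1, 3.2 → best response Medium.
Plant 2 against Medium: payoffs 5.6, 2, 4.7, 3.8 → best response Low.
Plant 2 against High: payoffs 4.4, 1.7, 1.1, 3.7 → best response Low.
Plant 2 against Max: payoffs 2.9, 2, 1.7, 5.9 → best response Max.
Mutual best responses: (High, Low); (Max, Max).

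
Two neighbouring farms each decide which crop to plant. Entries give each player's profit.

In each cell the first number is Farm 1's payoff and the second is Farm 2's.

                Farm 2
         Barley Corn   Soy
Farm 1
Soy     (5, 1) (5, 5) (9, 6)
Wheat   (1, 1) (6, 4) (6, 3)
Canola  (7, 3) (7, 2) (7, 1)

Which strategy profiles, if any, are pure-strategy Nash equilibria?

Farm 1 against Barley: payoffs 5, 1, 7 → best response Canola.
Farm 1 against Corn: payoffs 5, 6, 7 → best response Canola.
Farm 1 against Soy: payoffs 9, 6, 7 → best response Soy.
Farm 2 against Soy: payoffs 1, 5, 6 → best response Soy.
Farm 2 against Wheat: payoffs 1, 4, 3 → best response Corn.
Farm 2 against Canola: payoffs 3, 2, 1 → best response Barley.
Mutual best responses: (Soy, Soy); (Canola, Barley).

(Soy, Soy), (Canola, Barley)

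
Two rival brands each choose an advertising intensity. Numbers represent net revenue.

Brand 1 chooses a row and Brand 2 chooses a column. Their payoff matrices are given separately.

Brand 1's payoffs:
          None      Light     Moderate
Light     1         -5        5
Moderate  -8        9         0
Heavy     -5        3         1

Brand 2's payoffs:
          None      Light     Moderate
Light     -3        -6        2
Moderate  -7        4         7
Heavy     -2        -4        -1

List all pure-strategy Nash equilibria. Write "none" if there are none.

Brand 1 against None: payoffs 1, -8, -5 → best response Light.
Brand 1 against Light: payoffs -5, 9, 3 → best response Moderate.
Brand 1 against Moderate: payoffs 5, 0, 1 → best response Light.
Brand 2 against Light: payoffs -3, -6, 2 → best response Moderate.
Brand 2 against Moderate: payoffs -7, 4, 7 → best response Moderate.
Brand 2 against Heavy: payoffs -2, -4, -1 → best response Moderate.
Mutual best responses: (Light, Moderate).

(Light, Moderate)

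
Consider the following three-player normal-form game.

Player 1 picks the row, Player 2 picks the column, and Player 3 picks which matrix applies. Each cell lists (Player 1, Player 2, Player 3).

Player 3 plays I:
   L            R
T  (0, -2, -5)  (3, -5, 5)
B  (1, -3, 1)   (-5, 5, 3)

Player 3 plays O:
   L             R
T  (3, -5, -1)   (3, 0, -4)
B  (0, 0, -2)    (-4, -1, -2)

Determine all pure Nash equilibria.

Player 1 against (L, I): payoffs 0, 1 → best response B.
Player 1 against (L, O): payoffs 3, 0 → best response T.
Player 1 against (R, I): payoffs 3, -5 → best response T.
Player 1 against (R, O): payoffs 3, -4 → best response T.
Player 2 against (T, I): payoffs -2, -5 → best response L.
Player 2 against (T, O): payoffs -5, 0 → best response R.
Player 2 against (B, I): payoffs -3, 5 → best response R.
Player 2 against (B, O): payoffs 0, -1 → best response L.
Player 3 against (T, L): payoffs -5, -1 → best response O.
Player 3 against (T, R): payoffs 5, -4 → best response I.
Player 3 against (B, L): payoffs 1, -2 → best response I.
Player 3 against (B, R): payoffs 3, -2 → best response I.
No profile is a mutual best response for all players.

There is no pure-strategy Nash equilibrium.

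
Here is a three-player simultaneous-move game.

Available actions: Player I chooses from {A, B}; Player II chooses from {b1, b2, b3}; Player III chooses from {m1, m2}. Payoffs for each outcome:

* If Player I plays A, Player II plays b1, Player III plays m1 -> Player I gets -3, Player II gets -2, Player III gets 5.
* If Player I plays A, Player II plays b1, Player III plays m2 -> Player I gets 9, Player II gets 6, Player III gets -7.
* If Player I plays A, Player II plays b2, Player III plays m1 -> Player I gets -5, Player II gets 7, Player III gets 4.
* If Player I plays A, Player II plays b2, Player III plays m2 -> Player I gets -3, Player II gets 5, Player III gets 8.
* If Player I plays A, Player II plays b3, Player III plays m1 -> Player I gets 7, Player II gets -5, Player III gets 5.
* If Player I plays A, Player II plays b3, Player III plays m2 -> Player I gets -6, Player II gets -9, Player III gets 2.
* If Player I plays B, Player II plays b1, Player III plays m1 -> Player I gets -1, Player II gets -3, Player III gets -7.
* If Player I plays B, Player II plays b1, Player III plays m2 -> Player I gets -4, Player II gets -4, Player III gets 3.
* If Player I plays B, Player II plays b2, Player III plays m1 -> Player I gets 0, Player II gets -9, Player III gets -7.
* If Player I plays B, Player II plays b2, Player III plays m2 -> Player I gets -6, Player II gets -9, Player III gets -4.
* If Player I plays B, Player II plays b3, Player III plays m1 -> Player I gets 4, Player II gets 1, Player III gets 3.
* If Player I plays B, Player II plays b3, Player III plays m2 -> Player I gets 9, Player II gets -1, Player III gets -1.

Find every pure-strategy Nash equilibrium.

(A, b1, m1): Player I can switch to B (-3 → -1). Not NE.
(A, b1, m2): Player III can switch to m1 (-7 → 5). Not NE.
(A, b2, m1): Player I can switch to B (-5 → 0). Not NE.
(A, b2, m2): Player II can switch to b1 (5 → 6). Not NE.
(A, b3, m1): Player II can switch to b1 (-5 → -2). Not NE.
(A, b3, m2): Player I can switch to B (-6 → 9). Not NE.
(The remaining 6 profiles each have a profitable deviation by the same check.)

none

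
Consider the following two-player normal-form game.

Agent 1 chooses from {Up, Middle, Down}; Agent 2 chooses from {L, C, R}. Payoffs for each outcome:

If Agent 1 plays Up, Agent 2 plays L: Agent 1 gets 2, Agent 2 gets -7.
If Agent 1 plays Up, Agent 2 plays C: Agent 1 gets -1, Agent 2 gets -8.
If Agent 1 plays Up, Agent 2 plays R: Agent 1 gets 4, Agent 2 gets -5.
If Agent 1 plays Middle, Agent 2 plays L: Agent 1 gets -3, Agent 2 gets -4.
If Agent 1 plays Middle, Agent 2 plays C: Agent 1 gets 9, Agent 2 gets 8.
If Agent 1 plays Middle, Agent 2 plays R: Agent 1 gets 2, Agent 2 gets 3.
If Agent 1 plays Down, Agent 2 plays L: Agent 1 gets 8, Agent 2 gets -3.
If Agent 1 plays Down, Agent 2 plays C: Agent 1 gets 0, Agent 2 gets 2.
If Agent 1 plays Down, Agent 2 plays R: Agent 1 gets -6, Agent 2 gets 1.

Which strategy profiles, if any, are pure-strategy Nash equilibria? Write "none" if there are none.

(Up, R), (Middle, C)

Agent 1 against L: payoffs 2, -3, 8 → best response Down.
Agent 1 against C: payoffs -1, 9, 0 → best response Middle.
Agent 1 against R: payoffs 4, 2, -6 → best response Up.
Agent 2 against Up: payoffs -7, -8, -5 → best response R.
Agent 2 against Middle: payoffs -4, 8, 3 → best response C.
Agent 2 against Down: payoffs -3, 2, 1 → best response C.
Mutual best responses: (Up, R); (Middle, C).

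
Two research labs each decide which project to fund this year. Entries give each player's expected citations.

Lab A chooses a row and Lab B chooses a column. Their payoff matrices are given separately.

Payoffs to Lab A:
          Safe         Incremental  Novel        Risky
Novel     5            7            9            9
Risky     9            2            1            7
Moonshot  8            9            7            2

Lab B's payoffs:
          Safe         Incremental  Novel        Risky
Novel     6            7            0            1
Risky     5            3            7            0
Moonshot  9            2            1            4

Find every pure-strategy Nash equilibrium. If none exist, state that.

This game has no pure Nash equilibrium.

(Novel, Safe): Lab A can switch to Risky (5 → 9). Not NE.
(Novel, Incremental): Lab A can switch to Moonshot (7 → 9). Not NE.
(Novel, Novel): Lab B can switch to Safe (0 → 6). Not NE.
(Novel, Risky): Lab B can switch to Safe (1 → 6). Not NE.
(Risky, Safe): Lab B can switch to Novel (5 → 7). Not NE.
(Risky, Incremental): Lab A can switch to Novel (2 → 7). Not NE.
(Risky, Novel): Lab A can switch to Novel (1 → 9). Not NE.
(Risky, Risky): Lab A can switch to Novel (7 → 9). Not NE.
(The remaining 4 profiles each have a profitable deviation by the same check.)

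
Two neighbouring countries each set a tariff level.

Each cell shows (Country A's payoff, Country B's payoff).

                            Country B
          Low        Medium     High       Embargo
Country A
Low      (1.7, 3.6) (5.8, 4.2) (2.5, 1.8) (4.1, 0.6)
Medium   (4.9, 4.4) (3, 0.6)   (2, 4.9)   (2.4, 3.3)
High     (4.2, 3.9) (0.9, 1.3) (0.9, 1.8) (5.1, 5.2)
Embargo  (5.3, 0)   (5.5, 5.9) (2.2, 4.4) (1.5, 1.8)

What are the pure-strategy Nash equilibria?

(Low, Low): Country A can switch to Medium (1.7 → 4.9). Not NE.
(Low, Medium): Country A gets 5.8, best alternative 5.5; Country B gets 4.2, best alternative 3.6. No profitable deviation — NE.
(Low, High): Country B can switch to Low (1.8 → 3.6). Not NE.
(Low, Embargo): Country A can switch to High (4.1 → 5.1). Not NE.
(Medium, Low): Country A can switch to Embargo (4.9 → 5.3). Not NE.
(Medium, Medium): Country A can switch to Low (3 → 5.8). Not NE.
(Medium, High): Country A can switch to Low (2 → 2.5). Not NE.
(High, Embargo): Country A gets 5.1, best alternative 4.1; Country B gets 5.2, best alternative 3.9. No profitable deviation — NE.
(The remaining 8 profiles each have a profitable deviation by the same check.)

(Low, Medium); (High, Embargo)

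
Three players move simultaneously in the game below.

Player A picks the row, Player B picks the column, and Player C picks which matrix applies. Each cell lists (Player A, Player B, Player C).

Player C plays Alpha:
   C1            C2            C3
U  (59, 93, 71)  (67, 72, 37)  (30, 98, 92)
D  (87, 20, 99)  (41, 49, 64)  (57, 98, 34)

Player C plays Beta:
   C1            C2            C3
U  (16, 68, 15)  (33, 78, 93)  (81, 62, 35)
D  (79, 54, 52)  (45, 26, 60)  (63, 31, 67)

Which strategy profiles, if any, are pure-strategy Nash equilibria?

Check each profile: it is a Nash equilibrium iff no player can strictly gain by switching unilaterally.
(U, C1, Alpha): Player A can switch to D (59 → 87). Not NE.
(U, C1, Beta): Player A can switch to D (16 → 79). Not NE.
(U, C2, Alpha): Player B can switch to C1 (72 → 93). Not NE.
(U, C2, Beta): Player A can switch to D (33 → 45). Not NE.
(U, C3, Alpha): Player A can switch to D (30 → 57). Not NE.
(U, C3, Beta): Player B can switch to C1 (62 → 68). Not NE.
(D, C1, Alpha): Player B can switch to C2 (20 → 49). Not NE.
(D, C1, Beta): Player C can switch to Alpha (52 → 99). Not NE.
(D, C2, Alpha): Player A can switch to U (41 → 67). Not NE.
(D, C2, Beta): Player B can switch to C1 (26 → 54). Not NE.
(D, C3, Alpha): Player C can switch to Beta (34 → 67). Not NE.
(D, C3, Beta): Player A can switch to U (63 → 81). Not NE.

This game has no pure Nash equilibrium.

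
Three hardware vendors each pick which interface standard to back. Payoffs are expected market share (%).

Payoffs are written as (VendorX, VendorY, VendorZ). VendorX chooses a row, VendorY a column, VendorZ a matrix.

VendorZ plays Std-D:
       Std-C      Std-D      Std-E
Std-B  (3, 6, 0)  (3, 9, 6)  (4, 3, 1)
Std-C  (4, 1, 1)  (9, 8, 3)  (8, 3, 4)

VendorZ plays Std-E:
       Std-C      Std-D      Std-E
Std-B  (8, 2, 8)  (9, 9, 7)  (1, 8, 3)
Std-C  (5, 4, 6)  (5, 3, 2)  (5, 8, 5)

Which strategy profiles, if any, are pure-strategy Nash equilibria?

VendorX against (Std-C, Std-D): payoffs 3, 4 → best response Std-C.
VendorX against (Std-C, Std-E): payoffs 8, 5 → best response Std-B.
VendorX against (Std-D, Std-D): payoffs 3, 9 → best response Std-C.
VendorX against (Std-D, Std-E): payoffs 9, 5 → best response Std-B.
VendorX against (Std-E, Std-D): payoffs 4, 8 → best response Std-C.
VendorX against (Std-E, Std-E): payoffs 1, 5 → best response Std-C.
VendorY against (Std-B, Std-D): payoffs 6, 9, 3 → best response Std-D.
VendorY against (Std-B, Std-E): payoffs 2, 9, 8 → best response Std-D.
VendorY against (Std-C, Std-D): payoffs 1, 8, 3 → best response Std-D.
VendorY against (Std-C, Std-E): payoffs 4, 3, 8 → best response Std-E.
VendorZ against (Std-B, Std-C): payoffs 0, 8 → best response Std-E.
VendorZ against (Std-B, Std-D): payoffs 6, 7 → best response Std-E.
VendorZ against (Std-B, Std-E): payoffs 1, 3 → best response Std-E.
VendorZ against (Std-C, Std-C): payoffs 1, 6 → best response Std-E.
VendorZ against (Std-C, Std-D): payoffs 3, 2 → best response Std-D.
VendorZ against (Std-C, Std-E): payoffs 4, 5 → best response Std-E.
Mutual best responses: (Std-B, Std-D, Std-E); (Std-C, Std-D, Std-D); (Std-C, Std-E, Std-E).

(Std-B, Std-D, Std-E) and (Std-C, Std-D, Std-D) and (Std-C, Std-E, Std-E)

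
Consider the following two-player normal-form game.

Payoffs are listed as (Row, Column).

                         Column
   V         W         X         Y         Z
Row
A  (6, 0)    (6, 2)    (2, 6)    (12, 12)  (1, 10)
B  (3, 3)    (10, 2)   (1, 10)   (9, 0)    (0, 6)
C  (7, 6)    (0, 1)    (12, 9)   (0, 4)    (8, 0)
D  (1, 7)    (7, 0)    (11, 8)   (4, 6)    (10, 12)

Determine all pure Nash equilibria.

(A, V): Row can switch to C (6 → 7). Not NE.
(A, W): Row can switch to B (6 → 10). Not NE.
(A, X): Row can switch to C (2 → 12). Not NE.
(A, Y): Row gets 12, best alternative 9; Column gets 12, best alternative 10. No profitable deviation — NE.
(A, Z): Row can switch to C (1 → 8). Not NE.
(B, V): Row can switch to A (3 → 6). Not NE.
(B, W): Column can switch to V (2 → 3). Not NE.
(B, X): Row can switch to A (1 → 2). Not NE.
(B, Y): Row can switch to A (9 → 12). Not NE.
(B, Z): Row can switch to A (0 → 1). Not NE.
(C, V): Column can switch to X (6 → 9). Not NE.
(C, X): Row gets 12, best alternative 11; Column gets 9, best alternative 6. No profitable deviation — NE.
(D, Z): Row gets 10, best alternative 8; Column gets 12, best alternative 8. No profitable deviation — NE.
(The remaining 7 profiles each have a profitable deviation by the same check.)

Pure-strategy Nash equilibria: (A, Y) and (C, X) and (D, Z)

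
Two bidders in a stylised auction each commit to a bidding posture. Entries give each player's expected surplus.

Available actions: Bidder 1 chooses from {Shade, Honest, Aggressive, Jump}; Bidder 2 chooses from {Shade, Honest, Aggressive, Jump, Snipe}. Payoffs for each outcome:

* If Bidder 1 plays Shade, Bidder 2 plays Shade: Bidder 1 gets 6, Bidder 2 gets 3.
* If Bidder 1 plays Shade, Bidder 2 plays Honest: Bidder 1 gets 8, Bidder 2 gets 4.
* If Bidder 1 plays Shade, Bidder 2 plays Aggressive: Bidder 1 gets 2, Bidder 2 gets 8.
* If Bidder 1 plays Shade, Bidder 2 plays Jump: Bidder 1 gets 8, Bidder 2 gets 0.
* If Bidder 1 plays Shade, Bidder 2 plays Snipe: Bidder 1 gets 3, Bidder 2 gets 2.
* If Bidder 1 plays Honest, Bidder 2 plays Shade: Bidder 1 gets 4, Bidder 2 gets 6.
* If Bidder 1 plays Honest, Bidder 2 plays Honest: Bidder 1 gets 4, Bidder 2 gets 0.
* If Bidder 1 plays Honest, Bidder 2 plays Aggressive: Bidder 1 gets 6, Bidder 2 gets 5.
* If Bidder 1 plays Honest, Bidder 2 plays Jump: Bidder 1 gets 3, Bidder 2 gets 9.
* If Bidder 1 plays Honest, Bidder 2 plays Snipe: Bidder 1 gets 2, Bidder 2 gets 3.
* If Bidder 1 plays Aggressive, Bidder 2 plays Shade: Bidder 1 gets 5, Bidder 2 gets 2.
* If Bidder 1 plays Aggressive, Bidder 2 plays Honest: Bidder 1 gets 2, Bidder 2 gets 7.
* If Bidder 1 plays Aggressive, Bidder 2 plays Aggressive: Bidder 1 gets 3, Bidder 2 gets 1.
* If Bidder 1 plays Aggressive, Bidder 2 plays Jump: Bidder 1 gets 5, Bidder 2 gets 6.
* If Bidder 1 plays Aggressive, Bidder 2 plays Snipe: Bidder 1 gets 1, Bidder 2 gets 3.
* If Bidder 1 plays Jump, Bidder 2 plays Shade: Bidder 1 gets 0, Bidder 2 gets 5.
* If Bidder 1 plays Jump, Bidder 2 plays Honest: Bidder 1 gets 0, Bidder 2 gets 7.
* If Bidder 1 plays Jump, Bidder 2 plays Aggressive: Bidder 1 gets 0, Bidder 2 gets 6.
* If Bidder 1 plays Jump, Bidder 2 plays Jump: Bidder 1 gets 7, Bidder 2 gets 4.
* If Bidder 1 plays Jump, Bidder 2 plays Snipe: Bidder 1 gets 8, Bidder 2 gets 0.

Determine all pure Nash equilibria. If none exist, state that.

There is no pure-strategy Nash equilibrium.

For each player, find the best response to each opponent profile; mutual best responses are the pure NE.
Bidder 1 against Shade: payoffs 6, 4, 5, 0 → best response Shade.
Bidder 1 against Honest: payoffs 8, 4, 2, 0 → best response Shade.
Bidder 1 against Aggressive: payoffs 2, 6, 3, 0 → best response Honest.
Bidder 1 against Jump: payoffs 8, 3, 5, 7 → best response Shade.
Bidder 1 against Snipe: payoffs 3, 2, 1, 8 → best response Jump.
Bidder 2 against Shade: payoffs 3, 4, 8, 0, 2 → best response Aggressive.
Bidder 2 against Honest: payoffs 6, 0, 5, 9, 3 → best response Jump.
Bidder 2 against Aggressive: payoffs 2, 7, 1, 6, 3 → best response Honest.
Bidder 2 against Jump: payoffs 5, 7, 6, 4, 0 → best response Honest.
No profile is a mutual best response for all players.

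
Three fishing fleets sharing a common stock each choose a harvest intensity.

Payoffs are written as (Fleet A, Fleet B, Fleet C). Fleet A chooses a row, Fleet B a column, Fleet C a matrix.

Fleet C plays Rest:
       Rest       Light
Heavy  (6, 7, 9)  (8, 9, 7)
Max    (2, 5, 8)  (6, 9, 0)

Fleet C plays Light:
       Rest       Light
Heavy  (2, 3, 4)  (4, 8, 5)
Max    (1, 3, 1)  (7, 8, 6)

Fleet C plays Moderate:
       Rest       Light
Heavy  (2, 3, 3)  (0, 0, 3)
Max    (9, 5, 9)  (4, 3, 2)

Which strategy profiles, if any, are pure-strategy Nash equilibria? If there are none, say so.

(Heavy, Rest, Rest): Fleet B can switch to Light (7 → 9). Not NE.
(Heavy, Rest, Light): Fleet B can switch to Light (3 → 8). Not NE.
(Heavy, Rest, Moderate): Fleet A can switch to Max (2 → 9). Not NE.
(Heavy, Light, Rest): Fleet A gets 8, best alternative 6; Fleet B gets 9, best alternative 7; Fleet C gets 7, best alternative 5. No profitable deviation — NE.
(Heavy, Light, Light): Fleet A can switch to Max (4 → 7). Not NE.
(Heavy, Light, Moderate): Fleet A can switch to Max (0 → 4). Not NE.
(Max, Rest, Rest): Fleet A can switch to Heavy (2 → 6). Not NE.
(Max, Rest, Light): Fleet A can switch to Heavy (1 → 2). Not NE.
(Max, Rest, Moderate): Fleet A gets 9, best alternative 2; Fleet B gets 5, best alternative 3; Fleet C gets 9, best alternative 8. No profitable deviation — NE.
(Max, Light, Rest): Fleet A can switch to Heavy (6 → 8). Not NE.
(Max, Light, Light): Fleet A gets 7, best alternative 4; Fleet B gets 8, best alternative 3; Fleet C gets 6, best alternative 2. No profitable deviation — NE.
(The remaining 1 profile has a profitable deviation by the same check.)

Pure-strategy Nash equilibria: (Heavy, Light, Rest) and (Max, Rest, Moderate) and (Max, Light, Light)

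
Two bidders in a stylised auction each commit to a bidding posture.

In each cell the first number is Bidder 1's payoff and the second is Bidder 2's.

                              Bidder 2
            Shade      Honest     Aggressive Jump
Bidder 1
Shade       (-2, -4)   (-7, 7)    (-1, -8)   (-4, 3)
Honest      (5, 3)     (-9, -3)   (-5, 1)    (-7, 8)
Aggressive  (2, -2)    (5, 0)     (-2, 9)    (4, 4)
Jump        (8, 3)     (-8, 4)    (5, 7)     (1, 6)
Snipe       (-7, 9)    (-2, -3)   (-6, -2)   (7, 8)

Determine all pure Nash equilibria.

The unique pure-strategy Nash equilibrium is (Jump, Aggressive).

For each player, find the best response to each opponent profile; mutual best responses are the pure NE.
Bidder 1 against Shade: payoffs -2, 5, 2, 8, -7 → best response Jump.
Bidder 1 against Honest: payoffs -7, -9, 5, -8, -2 → best response Aggressive.
Bidder 1 against Aggressive: payoffs -1, -5, -2, 5, -6 → best response Jump.
Bidder 1 against Jump: payoffs -4, -7, 4, 1, 7 → best response Snipe.
Bidder 2 against Shade: payoffs -4, 7, -8, 3 → best response Honest.
Bidder 2 against Honest: payoffs 3, -3, 1, 8 → best response Jump.
Bidder 2 against Aggressive: payoffs -2, 0, 9, 4 → best response Aggressive.
Bidder 2 against Jump: payoffs 3, 4, 7, 6 → best response Aggressive.
Bidder 2 against Snipe: payoffs 9, -3, -2, 8 → best response Shade.
Mutual best responses: (Jump, Aggressive).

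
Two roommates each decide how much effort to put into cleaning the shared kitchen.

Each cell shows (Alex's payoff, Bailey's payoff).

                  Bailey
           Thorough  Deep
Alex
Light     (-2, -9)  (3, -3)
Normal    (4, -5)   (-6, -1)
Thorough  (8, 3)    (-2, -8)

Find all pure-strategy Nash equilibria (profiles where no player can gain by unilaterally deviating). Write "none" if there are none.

The pure Nash equilibria are (Light, Deep) and (Thorough, Thorough).

(Light, Thorough): Alex can switch to Normal (-2 → 4). Not NE.
(Light, Deep): Alex gets 3, best alternative -2; Bailey gets -3, best alternative -9. No profitable deviation — NE.
(Normal, Thorough): Alex can switch to Thorough (4 → 8). Not NE.
(Normal, Deep): Alex can switch to Light (-6 → 3). Not NE.
(Thorough, Thorough): Alex gets 8, best alternative 4; Bailey gets 3, best alternative -8. No profitable deviation — NE.
(Thorough, Deep): Alex can switch to Light (-2 → 3). Not NE.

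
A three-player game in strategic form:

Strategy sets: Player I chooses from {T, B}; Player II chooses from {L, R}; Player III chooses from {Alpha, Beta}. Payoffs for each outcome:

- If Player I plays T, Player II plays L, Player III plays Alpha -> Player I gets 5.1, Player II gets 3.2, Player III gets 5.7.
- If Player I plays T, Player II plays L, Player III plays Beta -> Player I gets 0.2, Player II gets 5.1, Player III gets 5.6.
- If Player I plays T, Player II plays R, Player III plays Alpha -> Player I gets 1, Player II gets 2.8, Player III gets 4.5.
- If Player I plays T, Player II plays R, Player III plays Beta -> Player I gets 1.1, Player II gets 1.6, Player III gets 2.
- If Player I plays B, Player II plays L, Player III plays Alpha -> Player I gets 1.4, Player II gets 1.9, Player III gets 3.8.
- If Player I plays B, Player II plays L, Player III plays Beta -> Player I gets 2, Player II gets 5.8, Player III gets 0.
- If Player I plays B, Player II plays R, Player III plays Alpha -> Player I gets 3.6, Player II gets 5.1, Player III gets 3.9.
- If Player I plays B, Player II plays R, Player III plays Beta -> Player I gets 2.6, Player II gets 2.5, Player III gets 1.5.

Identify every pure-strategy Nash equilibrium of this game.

For each strategy profile, look for a profitable unilateral deviation.
(T, L, Alpha): Player I gets 5.1, best alternative 1.4; Player II gets 3.2, best alternative 2.8; Player III gets 5.7, best alternative 5.6. No profitable deviation — NE.
(T, L, Beta): Player I can switch to B (0.2 → 2). Not NE.
(T, R, Alpha): Player I can switch to B (1 → 3.6). Not NE.
(T, R, Beta): Player I can switch to B (1.1 → 2.6). Not NE.
(B, L, Alpha): Player I can switch to T (1.4 → 5.1). Not NE.
(B, L, Beta): Player III can switch to Alpha (0 → 3.8). Not NE.
(B, R, Alpha): Player I gets 3.6, best alternative 1; Player II gets 5.1, best alternative 1.9; Player III gets 3.9, best alternative 1.5. No profitable deviation — NE.
(B, R, Beta): Player II can switch to L (2.5 → 5.8). Not NE.

Pure-strategy Nash equilibria: (T, L, Alpha), (B, R, Alpha)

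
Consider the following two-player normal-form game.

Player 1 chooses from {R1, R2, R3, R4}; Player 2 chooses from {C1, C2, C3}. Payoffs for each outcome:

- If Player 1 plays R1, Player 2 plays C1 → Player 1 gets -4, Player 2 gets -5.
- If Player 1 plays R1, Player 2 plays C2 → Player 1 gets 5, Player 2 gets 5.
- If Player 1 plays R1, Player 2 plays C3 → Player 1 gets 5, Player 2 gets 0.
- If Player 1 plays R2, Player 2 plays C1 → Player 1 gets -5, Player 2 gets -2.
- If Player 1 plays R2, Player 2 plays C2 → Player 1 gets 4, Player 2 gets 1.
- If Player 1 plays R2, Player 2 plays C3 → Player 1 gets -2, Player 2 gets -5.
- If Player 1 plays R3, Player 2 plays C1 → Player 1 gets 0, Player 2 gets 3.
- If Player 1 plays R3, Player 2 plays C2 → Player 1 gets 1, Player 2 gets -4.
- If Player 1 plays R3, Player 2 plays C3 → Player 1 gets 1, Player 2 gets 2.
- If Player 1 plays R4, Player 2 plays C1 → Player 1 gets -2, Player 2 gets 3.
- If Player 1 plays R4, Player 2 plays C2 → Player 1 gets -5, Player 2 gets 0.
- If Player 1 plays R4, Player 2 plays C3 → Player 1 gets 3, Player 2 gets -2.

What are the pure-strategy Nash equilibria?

For each strategy profile, look for a profitable unilateral deviation.
(R1, C1): Player 1 can switch to R3 (-4 → 0). Not NE.
(R1, C2): Player 1 gets 5, best alternative 4; Player 2 gets 5, best alternative 0. No profitable deviation — NE.
(R1, C3): Player 2 can switch to C2 (0 → 5). Not NE.
(R2, C1): Player 1 can switch to R1 (-5 → -4). Not NE.
(R2, C2): Player 1 can switch to R1 (4 → 5). Not NE.
(R2, C3): Player 1 can switch to R1 (-2 → 5). Not NE.
(R3, C1): Player 1 gets 0, best alternative -2; Player 2 gets 3, best alternative 2. No profitable deviation — NE.
(R3, C2): Player 1 can switch to R1 (1 → 5). Not NE.
(R3, C3): Player 1 can switch to R1 (1 → 5). Not NE.
(R4, C1): Player 1 can switch to R3 (-2 → 0). Not NE.
(The remaining 2 profiles each have a profitable deviation by the same check.)

(R1, C2); (R3, C1)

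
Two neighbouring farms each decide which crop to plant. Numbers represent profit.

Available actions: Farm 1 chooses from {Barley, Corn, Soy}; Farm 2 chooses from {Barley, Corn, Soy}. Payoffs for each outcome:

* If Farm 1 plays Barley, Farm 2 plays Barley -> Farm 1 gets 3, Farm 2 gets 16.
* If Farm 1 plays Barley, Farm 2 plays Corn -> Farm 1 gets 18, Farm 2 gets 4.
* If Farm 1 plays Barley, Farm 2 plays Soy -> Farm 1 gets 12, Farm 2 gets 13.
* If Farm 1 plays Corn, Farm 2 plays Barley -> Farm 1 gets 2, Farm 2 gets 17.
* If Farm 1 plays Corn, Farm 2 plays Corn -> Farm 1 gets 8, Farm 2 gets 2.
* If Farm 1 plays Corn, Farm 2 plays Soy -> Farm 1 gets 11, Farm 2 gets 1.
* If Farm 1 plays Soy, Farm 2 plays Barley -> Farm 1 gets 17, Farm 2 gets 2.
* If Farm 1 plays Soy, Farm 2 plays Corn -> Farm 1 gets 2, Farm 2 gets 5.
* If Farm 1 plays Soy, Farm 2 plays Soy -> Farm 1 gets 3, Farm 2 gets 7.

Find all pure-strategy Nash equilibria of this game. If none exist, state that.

No pure-strategy Nash equilibrium.

(Barley, Barley): Farm 1 can switch to Soy (3 → 17). Not NE.
(Barley, Corn): Farm 2 can switch to Barley (4 → 16). Not NE.
(Barley, Soy): Farm 2 can switch to Barley (13 → 16). Not NE.
(Corn, Barley): Farm 1 can switch to Barley (2 → 3). Not NE.
(Corn, Corn): Farm 1 can switch to Barley (8 → 18). Not NE.
(Corn, Soy): Farm 1 can switch to Barley (11 → 12). Not NE.
(The remaining 3 profiles each have a profitable deviation by the same check.)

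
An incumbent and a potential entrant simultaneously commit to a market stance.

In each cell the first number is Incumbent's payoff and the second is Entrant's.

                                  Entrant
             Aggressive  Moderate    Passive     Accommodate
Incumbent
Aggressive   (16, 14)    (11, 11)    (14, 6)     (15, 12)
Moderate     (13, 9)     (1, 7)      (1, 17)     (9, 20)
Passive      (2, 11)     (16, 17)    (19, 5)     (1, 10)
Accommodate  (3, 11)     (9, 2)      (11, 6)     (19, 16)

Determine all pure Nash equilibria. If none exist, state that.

For each strategy profile, look for a profitable unilateral deviation.
(Aggressive, Aggressive): Incumbent gets 16, best alternative 13; Entrant gets 14, best alternative 12. No profitable deviation — NE.
(Aggressive, Moderate): Incumbent can switch to Passive (11 → 16). Not NE.
(Aggressive, Passive): Incumbent can switch to Passive (14 → 19). Not NE.
(Aggressive, Accommodate): Incumbent can switch to Accommodate (15 → 19). Not NE.
(Moderate, Aggressive): Incumbent can switch to Aggressive (13 → 16). Not NE.
(Moderate, Moderate): Incumbent can switch to Aggressive (1 → 11). Not NE.
(Moderate, Passive): Incumbent can switch to Aggressive (1 → 14). Not NE.
(Moderate, Accommodate): Incumbent can switch to Aggressive (9 → 15). Not NE.
(Passive, Aggressive): Incumbent can switch to Aggressive (2 → 16). Not NE.
(Passive, Moderate): Incumbent gets 16, best alternative 11; Entrant gets 17, best alternative 11. No profitable deviation — NE.
(Passive, Passive): Entrant can switch to Aggressive (5 → 11). Not NE.
(Passive, Accommodate): Incumbent can switch to Aggressive (1 → 15). Not NE.
(Accommodate, Aggressive): Incumbent can switch to Aggressive (3 → 16). Not NE.
(Accommodate, Moderate): Incumbent can switch to Aggressive (9 → 11). Not NE.
(Accommodate, Accommodate): Incumbent gets 19, best alternative 15; Entrant gets 16, best alternative 11. No profitable deviation — NE.
(The remaining 1 profile has a profitable deviation by the same check.)

The pure Nash equilibria are (Aggressive, Aggressive) and (Passive, Moderate) and (Accommodate, Accommodate).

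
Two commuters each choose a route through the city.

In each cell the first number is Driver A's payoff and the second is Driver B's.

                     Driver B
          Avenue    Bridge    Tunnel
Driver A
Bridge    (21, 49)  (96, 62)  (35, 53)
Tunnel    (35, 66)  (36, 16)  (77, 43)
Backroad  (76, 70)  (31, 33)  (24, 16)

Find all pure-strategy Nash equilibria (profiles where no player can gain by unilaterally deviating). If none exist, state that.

Pure-strategy Nash equilibria: (Bridge, Bridge), (Backroad, Avenue)

(Bridge, Avenue): Driver A can switch to Tunnel (21 → 35). Not NE.
(Bridge, Bridge): Driver A gets 96, best alternative 36; Driver B gets 62, best alternative 53. No profitable deviation — NE.
(Bridge, Tunnel): Driver A can switch to Tunnel (35 → 77). Not NE.
(Tunnel, Avenue): Driver A can switch to Backroad (35 → 76). Not NE.
(Tunnel, Bridge): Driver A can switch to Bridge (36 → 96). Not NE.
(Tunnel, Tunnel): Driver B can switch to Avenue (43 → 66). Not NE.
(Backroad, Avenue): Driver A gets 76, best alternative 35; Driver B gets 70, best alternative 33. No profitable deviation — NE.
(Backroad, Bridge): Driver A can switch to Bridge (31 → 96). Not NE.
(Backroad, Tunnel): Driver A can switch to Bridge (24 → 35). Not NE.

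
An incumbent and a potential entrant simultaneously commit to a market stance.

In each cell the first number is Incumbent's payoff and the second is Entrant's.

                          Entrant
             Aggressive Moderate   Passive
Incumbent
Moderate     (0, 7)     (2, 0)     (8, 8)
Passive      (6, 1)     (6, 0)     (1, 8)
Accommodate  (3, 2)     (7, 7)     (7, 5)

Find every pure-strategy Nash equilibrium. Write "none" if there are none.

Pure-strategy Nash equilibria: (Moderate, Passive) and (Accommodate, Moderate)

(Moderate, Aggressive): Incumbent can switch to Passive (0 → 6). Not NE.
(Moderate, Moderate): Incumbent can switch to Passive (2 → 6). Not NE.
(Moderate, Passive): Incumbent gets 8, best alternative 7; Entrant gets 8, best alternative 7. No profitable deviation — NE.
(Passive, Aggressive): Entrant can switch to Passive (1 → 8). Not NE.
(Passive, Moderate): Incumbent can switch to Accommodate (6 → 7). Not NE.
(Passive, Passive): Incumbent can switch to Moderate (1 → 8). Not NE.
(Accommodate, Aggressive): Incumbent can switch to Passive (3 → 6). Not NE.
(Accommodate, Moderate): Incumbent gets 7, best alternative 6; Entrant gets 7, best alternative 5. No profitable deviation — NE.
(The remaining 1 profile has a profitable deviation by the same check.)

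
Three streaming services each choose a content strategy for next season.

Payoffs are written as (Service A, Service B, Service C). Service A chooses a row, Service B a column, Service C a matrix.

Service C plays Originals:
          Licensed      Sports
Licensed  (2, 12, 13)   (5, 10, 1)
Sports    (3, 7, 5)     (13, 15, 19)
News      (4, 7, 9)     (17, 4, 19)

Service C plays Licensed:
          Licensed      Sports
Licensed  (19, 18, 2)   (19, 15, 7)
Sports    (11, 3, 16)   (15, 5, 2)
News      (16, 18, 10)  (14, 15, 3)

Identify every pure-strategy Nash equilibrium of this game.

Service A against (Licensed, Originals): payoffs 2, 3, 4 → best response News.
Service A against (Licensed, Licensed): payoffs 19, 11, 16 → best response Licensed.
Service A against (Sports, Originals): payoffs 5, 13, 17 → best response News.
Service A against (Sports, Licensed): payoffs 19, 15, 14 → best response Licensed.
Service B against (Licensed, Originals): payoffs 12, 10 → best response Licensed.
Service B against (Licensed, Licensed): payoffs 18, 15 → best response Licensed.
Service B against (Sports, Originals): payoffs 7, 15 → best response Sports.
Service B against (Sports, Licensed): payoffs 3, 5 → best response Sports.
Service B against (News, Originals): payoffs 7, 4 → best response Licensed.
Service B against (News, Licensed): payoffs 18, 15 → best response Licensed.
Service C against (Licensed, Licensed): payoffs 13, 2 → best response Originals.
Service C against (Licensed, Sports): payoffs 1, 7 → best response Licensed.
Service C against (Sports, Licensed): payoffs 5, 16 → best response Licensed.
Service C against (Sports, Sports): payoffs 19, 2 → best response Originals.
Service C against (News, Licensed): payoffs 9, 10 → best response Licensed.
Service C against (News, Sports): payoffs 19, 3 → best response Originals.
No profile is a mutual best response for all players.

There is no pure-strategy Nash equilibrium.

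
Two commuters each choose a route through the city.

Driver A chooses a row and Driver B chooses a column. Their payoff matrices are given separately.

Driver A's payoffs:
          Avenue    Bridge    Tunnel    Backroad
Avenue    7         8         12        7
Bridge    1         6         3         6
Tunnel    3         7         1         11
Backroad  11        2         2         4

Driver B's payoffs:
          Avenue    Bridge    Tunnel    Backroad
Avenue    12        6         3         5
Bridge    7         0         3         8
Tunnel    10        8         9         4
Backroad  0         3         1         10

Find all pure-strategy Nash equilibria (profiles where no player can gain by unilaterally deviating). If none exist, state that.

(Avenue, Avenue): Driver A can switch to Backroad (7 → 11). Not NE.
(Avenue, Bridge): Driver B can switch to Avenue (6 → 12). Not NE.
(Avenue, Tunnel): Driver B can switch to Avenue (3 → 12). Not NE.
(Avenue, Backroad): Driver A can switch to Tunnel (7 → 11). Not NE.
(Bridge, Avenue): Driver A can switch to Avenue (1 → 7). Not NE.
(Bridge, Bridge): Driver A can switch to Avenue (6 → 8). Not NE.
(Bridge, Tunnel): Driver A can switch to Avenue (3 → 12). Not NE.
(Bridge, Backroad): Driver A can switch to Avenue (6 → 7). Not NE.
(The remaining 8 profiles each have a profitable deviation by the same check.)

There is no pure-strategy Nash equilibrium.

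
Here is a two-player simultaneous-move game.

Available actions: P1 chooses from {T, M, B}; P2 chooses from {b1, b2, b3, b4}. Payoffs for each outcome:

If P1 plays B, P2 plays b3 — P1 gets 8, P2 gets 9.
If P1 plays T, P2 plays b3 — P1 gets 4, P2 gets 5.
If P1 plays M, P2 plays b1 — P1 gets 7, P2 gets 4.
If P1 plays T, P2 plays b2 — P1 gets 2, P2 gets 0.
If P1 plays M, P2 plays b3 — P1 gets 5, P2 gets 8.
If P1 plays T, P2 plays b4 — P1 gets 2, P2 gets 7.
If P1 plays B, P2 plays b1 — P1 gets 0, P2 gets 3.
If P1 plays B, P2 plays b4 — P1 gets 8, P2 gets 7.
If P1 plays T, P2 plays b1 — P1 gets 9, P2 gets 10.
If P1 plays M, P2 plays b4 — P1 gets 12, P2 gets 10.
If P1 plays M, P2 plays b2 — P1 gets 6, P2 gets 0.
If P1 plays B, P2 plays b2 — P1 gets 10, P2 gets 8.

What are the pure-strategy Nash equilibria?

P1 against b1: payoffs 9, 7, 0 → best response T.
P1 against b2: payoffs 2, 6, 10 → best response B.
P1 against b3: payoffs 4, 5, 8 → best response B.
P1 against b4: payoffs 2, 12, 8 → best response M.
P2 against T: payoffs 10, 0, 5, 7 → best response b1.
P2 against M: payoffs 4, 0, 8, 10 → best response b4.
P2 against B: payoffs 3, 8, 9, 7 → best response b3.
Mutual best responses: (T, b1); (M, b4); (B, b3).

Pure-strategy Nash equilibria: (T, b1), (M, b4), (B, b3)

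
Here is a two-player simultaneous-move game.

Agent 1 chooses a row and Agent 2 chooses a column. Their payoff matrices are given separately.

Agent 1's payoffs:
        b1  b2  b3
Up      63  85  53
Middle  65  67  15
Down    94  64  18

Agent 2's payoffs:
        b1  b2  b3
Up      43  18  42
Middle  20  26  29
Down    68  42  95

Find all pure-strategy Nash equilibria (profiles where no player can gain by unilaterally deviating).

Agent 1 against b1: payoffs 63, 65, 94 → best response Down.
Agent 1 against b2: payoffs 85, 67, 64 → best response Up.
Agent 1 against b3: payoffs 53, 15, 18 → best response Up.
Agent 2 against Up: payoffs 43, 18, 42 → best response b1.
Agent 2 against Middle: payoffs 20, 26, 29 → best response b3.
Agent 2 against Down: payoffs 68, 42, 95 → best response b3.
No profile is a mutual best response for all players.

No pure-strategy Nash equilibrium.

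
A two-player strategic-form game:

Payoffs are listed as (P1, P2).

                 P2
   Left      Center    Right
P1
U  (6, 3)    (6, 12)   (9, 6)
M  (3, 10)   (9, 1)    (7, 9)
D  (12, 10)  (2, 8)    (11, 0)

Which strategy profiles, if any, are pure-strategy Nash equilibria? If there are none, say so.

The unique pure-strategy Nash equilibrium is (D, Left).

(U, Left): P1 can switch to D (6 → 12). Not NE.
(U, Center): P1 can switch to M (6 → 9). Not NE.
(U, Right): P1 can switch to D (9 → 11). Not NE.
(M, Left): P1 can switch to U (3 → 6). Not NE.
(M, Center): P2 can switch to Left (1 → 10). Not NE.
(M, Right): P1 can switch to U (7 → 9). Not NE.
(D, Left): P1 gets 12, best alternative 6; P2 gets 10, best alternative 8. No profitable deviation — NE.
(D, Center): P1 can switch to U (2 → 6). Not NE.
(D, Right): P2 can switch to Left (0 → 10). Not NE.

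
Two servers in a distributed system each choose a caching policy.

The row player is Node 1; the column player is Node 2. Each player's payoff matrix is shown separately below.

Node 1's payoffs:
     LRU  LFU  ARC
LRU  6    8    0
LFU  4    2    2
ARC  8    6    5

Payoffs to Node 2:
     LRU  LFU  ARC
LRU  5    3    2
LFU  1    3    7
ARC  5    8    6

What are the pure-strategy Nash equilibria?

For each player, find the best response to each opponent profile; mutual best responses are the pure NE.
Node 1 against LRU: payoffs 6, 4, 8 → best response ARC.
Node 1 against LFU: payoffs 8, 2, 6 → best response LRU.
Node 1 against ARC: payoffs 0, 2, 5 → best response ARC.
Node 2 against LRU: payoffs 5, 3, 2 → best response LRU.
Node 2 against LFU: payoffs 1, 3, 7 → best response ARC.
Node 2 against ARC: payoffs 5, 8, 6 → best response LFU.
No profile is a mutual best response for all players.

There is no pure-strategy Nash equilibrium.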